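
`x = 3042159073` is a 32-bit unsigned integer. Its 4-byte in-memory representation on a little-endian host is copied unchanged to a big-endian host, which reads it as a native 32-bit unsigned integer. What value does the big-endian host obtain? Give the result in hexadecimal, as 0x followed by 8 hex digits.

3042159073 in 32-bit hexadecimal is 0xB553A9E1.
Stored little-endian, the bytes at ascending addresses are E1 A9 53 B5.
Read back as big-endian, the last byte is least significant, giving 0xE1A953B5.

0xE1A953B5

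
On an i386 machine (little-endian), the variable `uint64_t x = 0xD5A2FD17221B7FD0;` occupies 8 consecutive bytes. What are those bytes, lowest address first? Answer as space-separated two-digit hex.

Split into bytes (most-significant first): D5 A2 FD 17 22 1B 7F D0.
Little-endian: lowest address holds the least-significant byte.
So at ascending addresses the bytes are D0 7F 1B 22 17 FD A2 D5.

D0 7F 1B 22 17 FD A2 D5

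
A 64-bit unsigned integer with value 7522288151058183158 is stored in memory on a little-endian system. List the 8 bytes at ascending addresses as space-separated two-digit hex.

7522288151058183158 in hexadecimal, padded to 64 bits, is 0x68648937F5F3F3F6.
Split into bytes (most-significant first): 68 64 89 37 F5 F3 F3 F6.
Little-endian stores the least-significant byte at the lowest address.
So at ascending addresses the bytes are F6 F3 F3 F5 37 89 64 68.

F6 F3 F3 F5 37 89 64 68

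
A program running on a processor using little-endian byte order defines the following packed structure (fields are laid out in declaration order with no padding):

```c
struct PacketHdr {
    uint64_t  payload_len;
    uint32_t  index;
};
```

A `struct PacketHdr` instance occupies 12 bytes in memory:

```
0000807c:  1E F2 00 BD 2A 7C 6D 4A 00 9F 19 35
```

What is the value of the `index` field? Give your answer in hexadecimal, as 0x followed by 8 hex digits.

0x35199F00

`index` follows `payload_len` (8 bytes), so it starts at byte offset 8 and occupies 4 bytes.
Bytes at offsets 8..11: 00 9F 19 35.
In little-endian order the low byte comes first in memory.
Reassemble most-significant byte first: 35 19 9F 00 → 0x35199F00.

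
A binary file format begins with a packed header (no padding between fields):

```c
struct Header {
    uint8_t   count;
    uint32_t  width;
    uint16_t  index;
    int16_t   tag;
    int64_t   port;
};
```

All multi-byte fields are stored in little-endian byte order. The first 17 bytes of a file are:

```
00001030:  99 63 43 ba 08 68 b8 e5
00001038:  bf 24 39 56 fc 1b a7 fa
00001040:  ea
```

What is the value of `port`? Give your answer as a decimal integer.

-1514714586017285852

`port` follows `count` (1 B), `width` (4 B), `index` (2 B), `tag` (2 B), so it starts at offset 1 + 4 + 2 + 2 = 9 and occupies 8 bytes.
Bytes at offsets 9..16: 24 39 56 FC 1B A7 FA EA.
In little-endian order the low byte comes first in memory.
Reassemble most-significant byte first: EA FA A7 1B FC 56 39 24 → 0xEAFAA71BFC563924.
Top bit is set, so as a signed 64-bit value this is 0xEAFAA71BFC563924 − 2^64 = -1514714586017285852.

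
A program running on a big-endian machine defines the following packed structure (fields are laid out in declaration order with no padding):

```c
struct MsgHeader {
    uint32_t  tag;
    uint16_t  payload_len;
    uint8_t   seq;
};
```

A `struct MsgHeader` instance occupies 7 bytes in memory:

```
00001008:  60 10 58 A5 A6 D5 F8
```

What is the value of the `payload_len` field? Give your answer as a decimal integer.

`payload_len` follows `tag` (4 bytes), so it starts at byte offset 4 and occupies 2 bytes.
Bytes at offsets 4..5: A6 D5.
Big-endian stores the most-significant byte at the lowest address.
The bytes are already most-significant first: 0xA6D5.
0xA6D5 = 42709.

42709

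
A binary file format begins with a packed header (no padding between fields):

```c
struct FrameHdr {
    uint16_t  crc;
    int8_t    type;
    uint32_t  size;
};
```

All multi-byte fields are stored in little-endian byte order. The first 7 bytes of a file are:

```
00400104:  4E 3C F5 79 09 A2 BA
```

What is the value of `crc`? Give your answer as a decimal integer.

15438

`crc` is the first field, at byte offset 0, occupying 2 bytes.
Bytes at offsets 0..1: 4E 3C.
In little-endian order the low byte comes first in memory.
Reassemble most-significant byte first: 3C 4E → 0x3C4E.
0x3C4E = 15438.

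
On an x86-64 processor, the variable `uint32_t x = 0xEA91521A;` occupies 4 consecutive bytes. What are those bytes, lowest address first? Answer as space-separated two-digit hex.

Split into bytes (most-significant first): EA 91 52 1A.
Little-endian: lowest address holds the least-significant byte.
So at ascending addresses the bytes are 1A 52 91 EA.

1A 52 91 EA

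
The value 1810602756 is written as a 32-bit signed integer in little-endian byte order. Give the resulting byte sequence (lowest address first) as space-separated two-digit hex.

04 9B EB 6B

1810602756 in hexadecimal, padded to 32 bits, is 0x6BEB9B04.
Split into bytes (most-significant first): 6B EB 9B 04.
In little-endian order the low byte comes first in memory.
So at ascending addresses the bytes are 04 9B EB 6B.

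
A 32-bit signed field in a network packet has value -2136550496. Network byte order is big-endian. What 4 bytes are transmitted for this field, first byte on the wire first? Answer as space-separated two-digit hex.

80 A6 D3 A0

Two's complement of -2136550496 in 32 bits: 2136550496 = 0x7F592C60; invert → 0x80A6D39F; add 1 → 0x80A6D3A0.
Split into bytes (most-significant first): 80 A6 D3 A0.
Big-endian: lowest address holds the most-significant byte.
So the memory order matches the most-significant-first order: 80 A6 D3 A0.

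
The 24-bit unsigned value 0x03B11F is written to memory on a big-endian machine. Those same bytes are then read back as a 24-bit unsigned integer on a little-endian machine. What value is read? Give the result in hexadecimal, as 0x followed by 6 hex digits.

0x1FB103

Stored big-endian, the bytes at ascending addresses are 03 B1 1F.
Read back as little-endian, the first byte is least significant, giving 0x1FB103.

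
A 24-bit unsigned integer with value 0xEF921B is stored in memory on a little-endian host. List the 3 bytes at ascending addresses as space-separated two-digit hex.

1B 92 EF

Split into bytes (most-significant first): EF 92 1B.
In little-endian order the low byte comes first in memory.
So at ascending addresses the bytes are 1B 92 EF.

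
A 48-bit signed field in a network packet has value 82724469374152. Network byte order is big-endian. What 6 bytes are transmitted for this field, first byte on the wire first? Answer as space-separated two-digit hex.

82724469374152 in hexadecimal, padded to 48 bits, is 0x4B3CCA9C7CC8.
Split into bytes (most-significant first): 4B 3C CA 9C 7C C8.
Big-endian stores the most-significant byte at the lowest address.
So the memory order matches the most-significant-first order: 4B 3C CA 9C 7C C8.

4B 3C CA 9C 7C C8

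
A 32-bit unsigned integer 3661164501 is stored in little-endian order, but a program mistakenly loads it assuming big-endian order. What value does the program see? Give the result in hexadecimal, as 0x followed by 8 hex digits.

0xD5EF38DA

3661164501 in 32-bit hexadecimal is 0xDA38EFD5.
Stored little-endian, the bytes at ascending addresses are D5 EF 38 DA.
Read back as big-endian, the last byte is least significant, giving 0xD5EF38DA.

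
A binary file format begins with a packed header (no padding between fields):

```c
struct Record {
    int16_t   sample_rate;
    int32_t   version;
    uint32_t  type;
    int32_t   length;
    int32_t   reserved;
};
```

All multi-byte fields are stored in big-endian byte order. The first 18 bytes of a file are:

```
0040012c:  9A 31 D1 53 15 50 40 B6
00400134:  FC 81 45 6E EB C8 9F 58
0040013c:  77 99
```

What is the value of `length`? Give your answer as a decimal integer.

1164897224

`length` follows `sample_rate` (2 B), `version` (4 B), `type` (4 B), so it starts at offset 2 + 4 + 4 = 10 and occupies 4 bytes.
Bytes at offsets 10..13: 45 6E EB C8.
In big-endian order the high byte comes first in memory.
The bytes are already most-significant first: 0x456EEBC8.
0x456EEBC8 = 1164897224.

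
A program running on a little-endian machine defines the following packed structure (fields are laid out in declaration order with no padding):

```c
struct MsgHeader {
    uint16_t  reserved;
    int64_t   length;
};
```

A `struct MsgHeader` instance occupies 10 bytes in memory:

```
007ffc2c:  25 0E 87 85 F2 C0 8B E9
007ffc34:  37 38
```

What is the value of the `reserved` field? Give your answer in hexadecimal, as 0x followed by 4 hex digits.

`reserved` is the first field, at byte offset 0, occupying 2 bytes.
Bytes at offsets 0..1: 25 0E.
Little-endian: lowest address holds the least-significant byte.
Reassemble most-significant byte first: 0E 25 → 0x0E25.

0x0E25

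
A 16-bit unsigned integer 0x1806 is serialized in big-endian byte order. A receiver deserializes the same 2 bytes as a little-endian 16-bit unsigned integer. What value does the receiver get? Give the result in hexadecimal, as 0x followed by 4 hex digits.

Stored big-endian, the bytes at ascending addresses are 18 06.
Read back as little-endian, the first byte is least significant, giving 0x0618.

0x0618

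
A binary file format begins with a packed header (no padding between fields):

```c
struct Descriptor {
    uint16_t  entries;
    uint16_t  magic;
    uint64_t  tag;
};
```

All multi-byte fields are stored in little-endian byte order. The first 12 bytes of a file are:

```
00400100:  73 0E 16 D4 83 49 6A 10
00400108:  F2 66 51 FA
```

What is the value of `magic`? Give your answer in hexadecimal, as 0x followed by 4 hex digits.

`magic` follows `entries` (2 bytes), so it starts at byte offset 2 and occupies 2 bytes.
Bytes at offsets 2..3: 16 D4.
Little-endian: lowest address holds the least-significant byte.
Reassemble most-significant byte first: D4 16 → 0xD416.

0xD416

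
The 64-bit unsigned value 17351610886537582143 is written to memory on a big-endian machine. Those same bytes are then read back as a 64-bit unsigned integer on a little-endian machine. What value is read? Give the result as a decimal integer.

4582095017334459888

17351610886537582143 in 64-bit hexadecimal is 0xF0CD4E2B24DF963F.
Stored big-endian, the bytes at ascending addresses are F0 CD 4E 2B 24 DF 96 3F.
Read back as little-endian, the first byte is least significant, giving 0x3F96DF242B4ECDF0.
0x3F96DF242B4ECDF0 = 4582095017334459888.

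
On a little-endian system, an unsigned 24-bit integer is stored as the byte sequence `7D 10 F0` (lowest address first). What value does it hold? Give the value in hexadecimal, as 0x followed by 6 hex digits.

0xF0107D

Little-endian: lowest address holds the least-significant byte.
Reassemble most-significant byte first: F0 10 7D → 0xF0107D.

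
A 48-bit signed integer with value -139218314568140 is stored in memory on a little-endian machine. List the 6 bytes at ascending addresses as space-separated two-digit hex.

Two's complement of -139218314568140 in 48 bits: 139218314568140 = 0x7E9E4A2FA1CC; invert → 0x8161B5D05E33; add 1 → 0x8161B5D05E34.
Split into bytes (most-significant first): 81 61 B5 D0 5E 34.
Little-endian stores the least-significant byte at the lowest address.
So at ascending addresses the bytes are 34 5E D0 B5 61 81.

34 5E D0 B5 61 81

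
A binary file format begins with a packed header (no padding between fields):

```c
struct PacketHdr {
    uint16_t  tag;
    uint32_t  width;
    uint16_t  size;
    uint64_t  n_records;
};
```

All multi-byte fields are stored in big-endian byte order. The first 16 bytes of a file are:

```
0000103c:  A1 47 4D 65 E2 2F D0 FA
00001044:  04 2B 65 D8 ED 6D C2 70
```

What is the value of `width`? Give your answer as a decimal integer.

`width` follows `tag` (2 bytes), so it starts at byte offset 2 and occupies 4 bytes.
Bytes at offsets 2..5: 4D 65 E2 2F.
Big-endian: lowest address holds the most-significant byte.
The bytes are already most-significant first: 0x4D65E22F.
0x4D65E22F = 1298522671.

1298522671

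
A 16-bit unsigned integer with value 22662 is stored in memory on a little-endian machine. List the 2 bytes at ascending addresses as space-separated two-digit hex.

86 58

22662 in hexadecimal, padded to 16 bits, is 0x5886.
Split into bytes (most-significant first): 58 86.
Little-endian: lowest address holds the least-significant byte.
So at ascending addresses the bytes are 86 58.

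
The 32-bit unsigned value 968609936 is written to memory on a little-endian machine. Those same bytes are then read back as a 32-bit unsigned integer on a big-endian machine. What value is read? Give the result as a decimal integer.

968609936 in 32-bit hexadecimal is 0x39BBD090.
Stored little-endian, the bytes at ascending addresses are 90 D0 BB 39.
Read back as big-endian, the last byte is least significant, giving 0x90D0BB39.
0x90D0BB39 = 2429598521.

2429598521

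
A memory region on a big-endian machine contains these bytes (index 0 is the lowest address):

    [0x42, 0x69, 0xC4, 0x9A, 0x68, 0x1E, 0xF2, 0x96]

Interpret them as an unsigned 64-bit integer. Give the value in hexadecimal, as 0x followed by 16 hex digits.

0x4269C49A681EF296

Big-endian: lowest address holds the most-significant byte.
The bytes are already most-significant first: 0x4269C49A681EF296.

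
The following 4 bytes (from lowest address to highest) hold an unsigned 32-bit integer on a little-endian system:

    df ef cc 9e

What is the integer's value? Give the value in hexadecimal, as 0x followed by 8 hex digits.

0x9ECCEFDF

In little-endian order the low byte comes first in memory.
Reassemble most-significant byte first: 9E CC EF DF → 0x9ECCEFDF.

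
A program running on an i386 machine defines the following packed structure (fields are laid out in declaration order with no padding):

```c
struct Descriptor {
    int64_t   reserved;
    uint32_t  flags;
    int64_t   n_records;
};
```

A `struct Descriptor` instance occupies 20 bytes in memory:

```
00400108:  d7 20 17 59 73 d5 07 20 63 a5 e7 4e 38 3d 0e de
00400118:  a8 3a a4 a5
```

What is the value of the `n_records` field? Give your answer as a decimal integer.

-6511014664316502728

`n_records` follows `reserved` (8 B), `flags` (4 B), so it starts at offset 8 + 4 = 12 and occupies 8 bytes.
Bytes at offsets 12..19: 38 3D 0E DE A8 3A A4 A5.
Little-endian stores the least-significant byte at the lowest address.
Reassemble most-significant byte first: A5 A4 3A A8 DE 0E 3D 38 → 0xA5A43AA8DE0E3D38.
Top bit is set, so as a signed 64-bit value this is 0xA5A43AA8DE0E3D38 − 2^64 = -6511014664316502728.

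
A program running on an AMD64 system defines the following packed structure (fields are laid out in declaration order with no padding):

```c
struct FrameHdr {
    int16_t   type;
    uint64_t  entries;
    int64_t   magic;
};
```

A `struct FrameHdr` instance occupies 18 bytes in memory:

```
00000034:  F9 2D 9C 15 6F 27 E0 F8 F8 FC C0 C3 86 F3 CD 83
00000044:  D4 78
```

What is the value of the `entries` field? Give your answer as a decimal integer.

`entries` follows `type` (2 bytes), so it starts at byte offset 2 and occupies 8 bytes.
Bytes at offsets 2..9: 9C 15 6F 27 E0 F8 F8 FC.
Little-endian stores the least-significant byte at the lowest address.
Reassemble most-significant byte first: FC F8 F8 E0 27 6F 15 9C → 0xFCF8F8E0276F159C.
0xFCF8F8E0276F159C = 18228593133400036764.

18228593133400036764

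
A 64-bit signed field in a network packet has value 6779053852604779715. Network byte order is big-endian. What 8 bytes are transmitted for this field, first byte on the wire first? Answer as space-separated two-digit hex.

5E 14 09 8F DD C0 4C C3

6779053852604779715 in hexadecimal, padded to 64 bits, is 0x5E14098FDDC04CC3.
Split into bytes (most-significant first): 5E 14 09 8F DD C0 4C C3.
In big-endian order the high byte comes first in memory.
So the memory order matches the most-significant-first order: 5E 14 09 8F DD C0 4C C3.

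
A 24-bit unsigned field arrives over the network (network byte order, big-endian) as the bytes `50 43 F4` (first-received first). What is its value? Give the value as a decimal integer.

5260276

Big-endian: lowest address holds the most-significant byte.
The bytes are already most-significant first: 0x5043F4.
0x5043F4 = 5260276.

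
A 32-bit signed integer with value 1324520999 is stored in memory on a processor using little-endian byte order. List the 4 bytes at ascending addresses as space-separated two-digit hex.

1324520999 in hexadecimal, padded to 32 bits, is 0x4EF29627.
Split into bytes (most-significant first): 4E F2 96 27.
In little-endian order the low byte comes first in memory.
So at ascending addresses the bytes are 27 96 F2 4E.

27 96 F2 4E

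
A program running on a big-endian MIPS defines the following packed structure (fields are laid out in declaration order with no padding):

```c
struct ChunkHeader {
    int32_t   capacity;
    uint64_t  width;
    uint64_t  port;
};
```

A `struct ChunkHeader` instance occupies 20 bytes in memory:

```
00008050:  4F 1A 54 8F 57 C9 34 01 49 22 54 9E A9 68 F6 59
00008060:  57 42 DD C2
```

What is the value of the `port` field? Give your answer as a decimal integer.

12207277653564251586

`port` follows `capacity` (4 B), `width` (8 B), so it starts at offset 4 + 8 = 12 and occupies 8 bytes.
Bytes at offsets 12..19: A9 68 F6 59 57 42 DD C2.
Big-endian stores the most-significant byte at the lowest address.
The bytes are already most-significant first: 0xA968F6595742DDC2.
0xA968F6595742DDC2 = 12207277653564251586.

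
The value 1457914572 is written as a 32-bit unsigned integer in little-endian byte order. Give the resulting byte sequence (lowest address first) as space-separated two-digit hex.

1457914572 in hexadecimal, padded to 32 bits, is 0x56E602CC.
Split into bytes (most-significant first): 56 E6 02 CC.
Little-endian stores the least-significant byte at the lowest address.
So at ascending addresses the bytes are CC 02 E6 56.

CC 02 E6 56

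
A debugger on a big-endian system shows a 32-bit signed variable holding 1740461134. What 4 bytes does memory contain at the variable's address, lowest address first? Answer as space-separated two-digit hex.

1740461134 in hexadecimal, padded to 32 bits, is 0x67BD544E.
Split into bytes (most-significant first): 67 BD 54 4E.
In big-endian order the high byte comes first in memory.
So the memory order matches the most-significant-first order: 67 BD 54 4E.

67 BD 54 4E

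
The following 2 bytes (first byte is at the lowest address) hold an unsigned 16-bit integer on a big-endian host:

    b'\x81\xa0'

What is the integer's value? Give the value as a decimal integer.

In big-endian order the high byte comes first in memory.
The bytes are already most-significant first: 0x81A0.
0x81A0 = 33184.

33184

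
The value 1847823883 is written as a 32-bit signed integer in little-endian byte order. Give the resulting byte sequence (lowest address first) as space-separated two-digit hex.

0B 8E 23 6E

1847823883 in hexadecimal, padded to 32 bits, is 0x6E238E0B.
Split into bytes (most-significant first): 6E 23 8E 0B.
In little-endian order the low byte comes first in memory.
So at ascending addresses the bytes are 0B 8E 23 6E.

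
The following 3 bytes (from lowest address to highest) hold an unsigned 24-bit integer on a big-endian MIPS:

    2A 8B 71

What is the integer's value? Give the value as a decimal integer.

Big-endian: lowest address holds the most-significant byte.
The bytes are already most-significant first: 0x2A8B71.
0x2A8B71 = 2788209.

2788209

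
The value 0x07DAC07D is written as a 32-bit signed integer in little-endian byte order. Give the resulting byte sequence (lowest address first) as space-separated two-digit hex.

Split into bytes (most-significant first): 07 DA C0 7D.
In little-endian order the low byte comes first in memory.
So at ascending addresses the bytes are 7D C0 DA 07.

7D C0 DA 07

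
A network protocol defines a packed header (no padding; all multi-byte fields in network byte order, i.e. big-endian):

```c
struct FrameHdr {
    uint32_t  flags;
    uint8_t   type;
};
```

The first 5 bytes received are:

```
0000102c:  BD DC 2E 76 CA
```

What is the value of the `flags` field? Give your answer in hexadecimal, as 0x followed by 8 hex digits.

`flags` is the first field, at byte offset 0, occupying 4 bytes.
Bytes at offsets 0..3: BD DC 2E 76.
In big-endian order the high byte comes first in memory.
The bytes are already most-significant first: 0xBDDC2E76.

0xBDDC2E76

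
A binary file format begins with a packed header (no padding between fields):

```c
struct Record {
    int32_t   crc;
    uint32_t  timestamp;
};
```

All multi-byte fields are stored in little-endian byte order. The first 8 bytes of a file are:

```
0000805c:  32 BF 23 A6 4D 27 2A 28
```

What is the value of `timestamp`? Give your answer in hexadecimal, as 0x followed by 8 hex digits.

`timestamp` follows `crc` (4 bytes), so it starts at byte offset 4 and occupies 4 bytes.
Bytes at offsets 4..7: 4D 27 2A 28.
Little-endian stores the least-significant byte at the lowest address.
Reassemble most-significant byte first: 28 2A 27 4D → 0x282A274D.

0x282A274D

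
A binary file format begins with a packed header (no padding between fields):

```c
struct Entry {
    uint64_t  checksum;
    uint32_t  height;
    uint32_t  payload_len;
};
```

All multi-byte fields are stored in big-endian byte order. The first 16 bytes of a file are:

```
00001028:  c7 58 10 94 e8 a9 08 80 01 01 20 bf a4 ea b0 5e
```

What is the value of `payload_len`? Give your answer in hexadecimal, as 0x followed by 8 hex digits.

0xA4EAB05E

`payload_len` follows `checksum` (8 B), `height` (4 B), so it starts at offset 8 + 4 = 12 and occupies 4 bytes.
Bytes at offsets 12..15: A4 EA B0 5E.
Big-endian: lowest address holds the most-significant byte.
The bytes are already most-significant first: 0xA4EAB05E.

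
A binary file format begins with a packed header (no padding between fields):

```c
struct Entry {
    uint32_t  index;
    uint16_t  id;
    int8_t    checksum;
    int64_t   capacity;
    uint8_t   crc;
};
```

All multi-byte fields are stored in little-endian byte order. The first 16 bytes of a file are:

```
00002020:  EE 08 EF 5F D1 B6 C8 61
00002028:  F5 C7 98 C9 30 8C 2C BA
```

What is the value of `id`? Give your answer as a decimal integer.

`id` follows `index` (4 bytes), so it starts at byte offset 4 and occupies 2 bytes.
Bytes at offsets 4..5: D1 B6.
Little-endian: lowest address holds the least-significant byte.
Reassemble most-significant byte first: B6 D1 → 0xB6D1.
0xB6D1 = 46801.

46801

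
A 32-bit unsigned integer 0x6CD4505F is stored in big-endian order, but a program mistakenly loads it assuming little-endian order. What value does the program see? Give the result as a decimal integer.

1599132780

Stored big-endian, the bytes at ascending addresses are 6C D4 50 5F.
Read back as little-endian, the first byte is least significant, giving 0x5F50D46C.
0x5F50D46C = 1599132780.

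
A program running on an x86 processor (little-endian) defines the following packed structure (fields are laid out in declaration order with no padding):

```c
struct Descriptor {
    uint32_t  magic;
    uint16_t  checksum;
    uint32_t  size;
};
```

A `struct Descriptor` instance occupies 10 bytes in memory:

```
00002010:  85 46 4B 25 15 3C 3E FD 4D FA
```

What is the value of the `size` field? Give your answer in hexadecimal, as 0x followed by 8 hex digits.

`size` follows `magic` (4 B), `checksum` (2 B), so it starts at offset 4 + 2 = 6 and occupies 4 bytes.
Bytes at offsets 6..9: 3E FD 4D FA.
In little-endian order the low byte comes first in memory.
Reassemble most-significant byte first: FA 4D FD 3E → 0xFA4DFD3E.

0xFA4DFD3E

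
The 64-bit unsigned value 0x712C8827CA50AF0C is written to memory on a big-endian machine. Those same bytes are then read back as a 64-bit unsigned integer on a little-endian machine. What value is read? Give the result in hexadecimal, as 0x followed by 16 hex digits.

0x0CAF50CA27882C71

Stored big-endian, the bytes at ascending addresses are 71 2C 88 27 CA 50 AF 0C.
Read back as little-endian, the first byte is least significant, giving 0x0CAF50CA27882C71.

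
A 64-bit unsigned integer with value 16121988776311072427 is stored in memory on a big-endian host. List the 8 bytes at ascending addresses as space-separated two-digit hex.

DF BC CF 5F C4 DB 26 AB

16121988776311072427 in hexadecimal, padded to 64 bits, is 0xDFBCCF5FC4DB26AB.
Split into bytes (most-significant first): DF BC CF 5F C4 DB 26 AB.
Big-endian: lowest address holds the most-significant byte.
So the memory order matches the most-significant-first order: DF BC CF 5F C4 DB 26 AB.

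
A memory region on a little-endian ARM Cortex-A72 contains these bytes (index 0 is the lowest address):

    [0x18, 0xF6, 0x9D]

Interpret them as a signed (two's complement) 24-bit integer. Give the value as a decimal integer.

-6425064

Little-endian stores the least-significant byte at the lowest address.
Reassemble most-significant byte first: 9D F6 18 → 0x9DF618.
Top bit is set, so as a signed 24-bit value this is 0x9DF618 − 2^24 = -6425064.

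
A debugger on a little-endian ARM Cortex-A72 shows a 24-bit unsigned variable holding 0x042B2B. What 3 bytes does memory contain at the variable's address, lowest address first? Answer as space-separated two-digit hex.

Split into bytes (most-significant first): 04 2B 2B.
Little-endian: lowest address holds the least-significant byte.
So at ascending addresses the bytes are 2B 2B 04.

2B 2B 04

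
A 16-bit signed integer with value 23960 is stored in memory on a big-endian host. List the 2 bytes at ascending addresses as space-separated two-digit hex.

23960 in hexadecimal, padded to 16 bits, is 0x5D98.
Split into bytes (most-significant first): 5D 98.
Big-endian: lowest address holds the most-significant byte.
So the memory order matches the most-significant-first order: 5D 98.

5D 98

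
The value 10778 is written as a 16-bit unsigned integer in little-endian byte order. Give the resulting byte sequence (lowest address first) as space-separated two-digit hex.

10778 in hexadecimal, padded to 16 bits, is 0x2A1A.
Split into bytes (most-significant first): 2A 1A.
In little-endian order the low byte comes first in memory.
So at ascending addresses the bytes are 1A 2A.

1A 2A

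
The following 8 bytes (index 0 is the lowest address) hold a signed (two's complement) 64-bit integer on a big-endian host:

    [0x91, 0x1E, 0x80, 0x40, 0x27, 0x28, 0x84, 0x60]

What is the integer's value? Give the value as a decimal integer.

-7989807675885452192

Big-endian stores the most-significant byte at the lowest address.
The bytes are already most-significant first: 0x911E804027288460.
Top bit is set, so as a signed 64-bit value this is 0x911E804027288460 − 2^64 = -7989807675885452192.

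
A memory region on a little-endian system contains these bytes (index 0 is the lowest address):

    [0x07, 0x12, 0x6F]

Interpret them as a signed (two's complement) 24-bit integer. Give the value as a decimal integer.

7279111

In little-endian order the low byte comes first in memory.
Reassemble most-significant byte first: 6F 12 07 → 0x6F1207.
0x6F1207 = 7279111.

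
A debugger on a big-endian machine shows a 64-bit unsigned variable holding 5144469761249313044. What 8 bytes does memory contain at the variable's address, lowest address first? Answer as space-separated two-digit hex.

5144469761249313044 in hexadecimal, padded to 64 bits, is 0x4764D3FDC5010114.
Split into bytes (most-significant first): 47 64 D3 FD C5 01 01 14.
Big-endian: lowest address holds the most-significant byte.
So the memory order matches the most-significant-first order: 47 64 D3 FD C5 01 01 14.

47 64 D3 FD C5 01 01 14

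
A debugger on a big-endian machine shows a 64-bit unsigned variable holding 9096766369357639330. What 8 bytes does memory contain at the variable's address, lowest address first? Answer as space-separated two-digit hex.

9096766369357639330 in hexadecimal, padded to 64 bits, is 0x7E3E34D0F2482EA2.
Split into bytes (most-significant first): 7E 3E 34 D0 F2 48 2E A2.
Big-endian: lowest address holds the most-significant byte.
So the memory order matches the most-significant-first order: 7E 3E 34 D0 F2 48 2E A2.

7E 3E 34 D0 F2 48 2E A2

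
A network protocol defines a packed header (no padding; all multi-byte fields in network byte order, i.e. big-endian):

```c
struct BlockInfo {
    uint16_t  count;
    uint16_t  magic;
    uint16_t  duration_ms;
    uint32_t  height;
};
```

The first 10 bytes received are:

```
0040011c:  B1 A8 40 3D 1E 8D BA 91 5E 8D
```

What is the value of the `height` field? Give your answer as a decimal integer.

3130089101

`height` follows `count` (2 B), `magic` (2 B), `duration_ms` (2 B), so it starts at offset 2 + 2 + 2 = 6 and occupies 4 bytes.
Bytes at offsets 6..9: BA 91 5E 8D.
In big-endian order the high byte comes first in memory.
The bytes are already most-significant first: 0xBA915E8D.
0xBA915E8D = 3130089101.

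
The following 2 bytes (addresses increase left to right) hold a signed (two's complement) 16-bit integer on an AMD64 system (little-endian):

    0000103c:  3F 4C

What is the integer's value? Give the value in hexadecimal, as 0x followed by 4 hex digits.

Little-endian stores the least-significant byte at the lowest address.
Reassemble most-significant byte first: 4C 3F → 0x4C3F.

0x4C3F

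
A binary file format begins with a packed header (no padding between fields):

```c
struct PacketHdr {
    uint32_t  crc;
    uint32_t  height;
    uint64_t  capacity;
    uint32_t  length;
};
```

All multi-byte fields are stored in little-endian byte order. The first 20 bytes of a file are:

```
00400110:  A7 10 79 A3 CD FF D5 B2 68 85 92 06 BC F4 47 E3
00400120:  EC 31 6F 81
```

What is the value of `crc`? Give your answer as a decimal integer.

`crc` is the first field, at byte offset 0, occupying 4 bytes.
Bytes at offsets 0..3: A7 10 79 A3.
Little-endian stores the least-significant byte at the lowest address.
Reassemble most-significant byte first: A3 79 10 A7 → 0xA37910A7.
0xA37910A7 = 2742620327.

2742620327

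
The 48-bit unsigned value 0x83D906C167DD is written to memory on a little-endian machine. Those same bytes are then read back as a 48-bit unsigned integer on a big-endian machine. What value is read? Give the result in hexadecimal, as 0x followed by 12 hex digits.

Stored little-endian, the bytes at ascending addresses are DD 67 C1 06 D9 83.
Read back as big-endian, the last byte is least significant, giving 0xDD67C106D983.

0xDD67C106D983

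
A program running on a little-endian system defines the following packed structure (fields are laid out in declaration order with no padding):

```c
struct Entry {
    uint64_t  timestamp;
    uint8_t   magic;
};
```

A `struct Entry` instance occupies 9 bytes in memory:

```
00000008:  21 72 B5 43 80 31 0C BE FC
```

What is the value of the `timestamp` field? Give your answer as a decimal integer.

`timestamp` is the first field, at byte offset 0, occupying 8 bytes.
Bytes at offsets 0..7: 21 72 B5 43 80 31 0C BE.
Little-endian: lowest address holds the least-significant byte.
Reassemble most-significant byte first: BE 0C 31 80 43 B5 72 21 → 0xBE0C318043B57221.
0xBE0C318043B57221 = 13694374993888375329.

13694374993888375329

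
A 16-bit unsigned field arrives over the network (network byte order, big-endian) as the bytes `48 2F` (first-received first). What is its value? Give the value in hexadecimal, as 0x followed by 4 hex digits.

0x482F

In big-endian order the high byte comes first in memory.
The bytes are already most-significant first: 0x482F.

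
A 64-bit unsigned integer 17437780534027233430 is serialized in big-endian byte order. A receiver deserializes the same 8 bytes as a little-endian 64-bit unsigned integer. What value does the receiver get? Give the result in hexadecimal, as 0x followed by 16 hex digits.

17437780534027233430 in 64-bit hexadecimal is 0xF1FF7101A1EA2896.
Stored big-endian, the bytes at ascending addresses are F1 FF 71 01 A1 EA 28 96.
Read back as little-endian, the first byte is least significant, giving 0x9628EAA10171FFF1.

0x9628EAA10171FFF1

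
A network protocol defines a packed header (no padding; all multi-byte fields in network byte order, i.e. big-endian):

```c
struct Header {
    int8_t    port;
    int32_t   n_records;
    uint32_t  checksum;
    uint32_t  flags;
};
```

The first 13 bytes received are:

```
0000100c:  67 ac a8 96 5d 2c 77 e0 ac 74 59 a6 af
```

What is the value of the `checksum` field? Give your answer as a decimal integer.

`checksum` follows `port` (1 B), `n_records` (4 B), so it starts at offset 1 + 4 = 5 and occupies 4 bytes.
Bytes at offsets 5..8: 2C 77 E0 AC.
Big-endian stores the most-significant byte at the lowest address.
The bytes are already most-significant first: 0x2C77E0AC.
0x2C77E0AC = 746053804.

746053804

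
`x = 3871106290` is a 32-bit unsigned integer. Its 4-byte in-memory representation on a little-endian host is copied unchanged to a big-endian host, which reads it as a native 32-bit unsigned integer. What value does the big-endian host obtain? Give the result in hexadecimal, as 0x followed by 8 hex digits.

3871106290 in 32-bit hexadecimal is 0xE6BC64F2.
Stored little-endian, the bytes at ascending addresses are F2 64 BC E6.
Read back as big-endian, the last byte is least significant, giving 0xF264BCE6.

0xF264BCE6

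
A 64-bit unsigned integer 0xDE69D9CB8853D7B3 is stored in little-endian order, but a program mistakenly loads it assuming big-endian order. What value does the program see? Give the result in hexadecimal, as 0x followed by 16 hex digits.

0xB3D75388CBD969DE

Stored little-endian, the bytes at ascending addresses are B3 D7 53 88 CB D9 69 DE.
Read back as big-endian, the last byte is least significant, giving 0xB3D75388CBD969DE.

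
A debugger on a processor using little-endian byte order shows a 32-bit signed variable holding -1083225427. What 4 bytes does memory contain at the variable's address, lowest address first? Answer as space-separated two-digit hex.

Two's complement of -1083225427 in 32 bits: 1083225427 = 0x4090B553; invert → 0xBF6F4AAC; add 1 → 0xBF6F4AAD.
Split into bytes (most-significant first): BF 6F 4A AD.
Little-endian: lowest address holds the least-significant byte.
So at ascending addresses the bytes are AD 4A 6F BF.

AD 4A 6F BF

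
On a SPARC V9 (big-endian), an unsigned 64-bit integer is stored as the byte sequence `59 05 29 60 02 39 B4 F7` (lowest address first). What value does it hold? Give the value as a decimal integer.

Big-endian stores the most-significant byte at the lowest address.
The bytes are already most-significant first: 0x590529600239B4F7.
0x590529600239B4F7 = 6414578736590075127.

6414578736590075127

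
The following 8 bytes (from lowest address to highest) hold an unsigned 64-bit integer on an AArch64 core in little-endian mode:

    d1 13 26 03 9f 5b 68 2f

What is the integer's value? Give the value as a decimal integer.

3416081055871275985

In little-endian order the low byte comes first in memory.
Reassemble most-significant byte first: 2F 68 5B 9F 03 26 13 D1 → 0x2F685B9F032613D1.
0x2F685B9F032613D1 = 3416081055871275985.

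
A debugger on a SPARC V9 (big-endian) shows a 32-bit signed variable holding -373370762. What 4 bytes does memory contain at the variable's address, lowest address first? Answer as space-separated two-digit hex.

E9 BE D0 76

Two's complement of -373370762 in 32 bits: 373370762 = 0x16412F8A; invert → 0xE9BED075; add 1 → 0xE9BED076.
Split into bytes (most-significant first): E9 BE D0 76.
Big-endian stores the most-significant byte at the lowest address.
So the memory order matches the most-significant-first order: E9 BE D0 76.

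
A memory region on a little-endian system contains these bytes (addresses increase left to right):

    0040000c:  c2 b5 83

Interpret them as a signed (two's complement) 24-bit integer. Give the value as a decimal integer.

-8145470

In little-endian order the low byte comes first in memory.
Reassemble most-significant byte first: 83 B5 C2 → 0x83B5C2.
Top bit is set, so as a signed 24-bit value this is 0x83B5C2 − 2^24 = -8145470.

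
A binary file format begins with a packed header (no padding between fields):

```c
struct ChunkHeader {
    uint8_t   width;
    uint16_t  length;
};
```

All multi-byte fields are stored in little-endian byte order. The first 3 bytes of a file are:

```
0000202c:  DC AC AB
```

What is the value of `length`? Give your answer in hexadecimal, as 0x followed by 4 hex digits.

0xABAC

`length` follows `width` (1 byte), so it starts at byte offset 1 and occupies 2 bytes.
Bytes at offsets 1..2: AC AB.
Little-endian: lowest address holds the least-significant byte.
Reassemble most-significant byte first: AB AC → 0xABAC.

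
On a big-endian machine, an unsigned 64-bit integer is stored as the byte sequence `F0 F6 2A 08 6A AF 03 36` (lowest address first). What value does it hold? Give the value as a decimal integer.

17363111629011485494

In big-endian order the high byte comes first in memory.
The bytes are already most-significant first: 0xF0F62A086AAF0336.
0xF0F62A086AAF0336 = 17363111629011485494.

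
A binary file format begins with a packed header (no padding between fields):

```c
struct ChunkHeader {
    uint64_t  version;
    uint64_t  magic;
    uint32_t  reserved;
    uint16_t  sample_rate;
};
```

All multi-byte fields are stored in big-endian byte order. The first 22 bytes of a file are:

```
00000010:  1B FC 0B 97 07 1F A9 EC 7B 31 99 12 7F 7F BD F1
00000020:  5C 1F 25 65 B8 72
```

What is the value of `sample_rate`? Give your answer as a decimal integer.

47218

`sample_rate` follows `version` (8 B), `magic` (8 B), `reserved` (4 B), so it starts at offset 8 + 8 + 4 = 20 and occupies 2 bytes.
Bytes at offsets 20..21: B8 72.
In big-endian order the high byte comes first in memory.
The bytes are already most-significant first: 0xB872.
0xB872 = 47218.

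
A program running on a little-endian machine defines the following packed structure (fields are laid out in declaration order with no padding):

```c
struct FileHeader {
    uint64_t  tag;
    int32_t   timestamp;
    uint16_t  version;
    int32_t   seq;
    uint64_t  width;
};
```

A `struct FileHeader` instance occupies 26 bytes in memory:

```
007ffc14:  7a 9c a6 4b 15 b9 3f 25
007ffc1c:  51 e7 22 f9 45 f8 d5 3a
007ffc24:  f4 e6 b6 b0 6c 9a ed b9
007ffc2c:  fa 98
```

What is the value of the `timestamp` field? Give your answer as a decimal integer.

`timestamp` follows `tag` (8 bytes), so it starts at byte offset 8 and occupies 4 bytes.
Bytes at offsets 8..11: 51 E7 22 F9.
Little-endian stores the least-significant byte at the lowest address.
Reassemble most-significant byte first: F9 22 E7 51 → 0xF922E751.
Top bit is set, so as a signed 32-bit value this is 0xF922E751 − 2^32 = -115153071.

-115153071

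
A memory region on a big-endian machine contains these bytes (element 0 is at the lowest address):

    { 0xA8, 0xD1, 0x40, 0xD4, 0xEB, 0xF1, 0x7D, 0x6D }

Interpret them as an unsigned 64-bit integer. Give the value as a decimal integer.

12164575351740136813

Big-endian: lowest address holds the most-significant byte.
The bytes are already most-significant first: 0xA8D140D4EBF17D6D.
0xA8D140D4EBF17D6D = 12164575351740136813.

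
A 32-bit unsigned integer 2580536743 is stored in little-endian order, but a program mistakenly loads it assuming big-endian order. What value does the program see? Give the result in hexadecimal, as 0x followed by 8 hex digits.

0xA7DDCF99

2580536743 in 32-bit hexadecimal is 0x99CFDDA7.
Stored little-endian, the bytes at ascending addresses are A7 DD CF 99.
Read back as big-endian, the last byte is least significant, giving 0xA7DDCF99.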